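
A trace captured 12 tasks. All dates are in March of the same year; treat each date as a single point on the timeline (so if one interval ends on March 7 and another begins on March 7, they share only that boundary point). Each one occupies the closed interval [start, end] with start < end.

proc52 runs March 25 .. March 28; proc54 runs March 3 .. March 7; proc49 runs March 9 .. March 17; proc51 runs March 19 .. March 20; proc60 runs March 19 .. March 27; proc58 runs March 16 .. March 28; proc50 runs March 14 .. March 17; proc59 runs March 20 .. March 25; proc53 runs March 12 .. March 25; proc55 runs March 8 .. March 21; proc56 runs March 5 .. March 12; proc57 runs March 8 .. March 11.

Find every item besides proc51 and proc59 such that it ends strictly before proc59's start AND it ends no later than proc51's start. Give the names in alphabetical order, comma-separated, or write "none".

proc49, proc50, proc54, proc56, proc57

Conditions: its end is strictly before proc59's start (X.end < March 20) AND its end is no later than proc51's start (X.end <= March 19).
proc49: end March 17 < March 20? ✓; end March 17 <= March 19? ✓ → yes.
proc50: end March 17 < March 20? ✓; end March 17 <= March 19? ✓ → yes.
proc52: end March 28 < March 20? ✗; end March 28 <= March 19? ✗ → no.
proc53: end March 25 < March 20? ✗; end March 25 <= March 19? ✗ → no.
proc54: end March 7 < March 20? ✓; end March 7 <= March 19? ✓ → yes.
proc55: end March 21 < March 20? ✗; end March 21 <= March 19? ✗ → no.
proc56: end March 12 < March 20? ✓; end March 12 <= March 19? ✓ → yes.
proc57: end March 11 < March 20? ✓; end March 11 <= March 19? ✓ → yes.
proc58: end March 28 < March 20? ✗; end March 28 <= March 19? ✗ → no.
proc60: end March 27 < March 20? ✗; end March 27 <= March 19? ✗ → no.
Result: proc49, proc50, proc54, proc56, proc57.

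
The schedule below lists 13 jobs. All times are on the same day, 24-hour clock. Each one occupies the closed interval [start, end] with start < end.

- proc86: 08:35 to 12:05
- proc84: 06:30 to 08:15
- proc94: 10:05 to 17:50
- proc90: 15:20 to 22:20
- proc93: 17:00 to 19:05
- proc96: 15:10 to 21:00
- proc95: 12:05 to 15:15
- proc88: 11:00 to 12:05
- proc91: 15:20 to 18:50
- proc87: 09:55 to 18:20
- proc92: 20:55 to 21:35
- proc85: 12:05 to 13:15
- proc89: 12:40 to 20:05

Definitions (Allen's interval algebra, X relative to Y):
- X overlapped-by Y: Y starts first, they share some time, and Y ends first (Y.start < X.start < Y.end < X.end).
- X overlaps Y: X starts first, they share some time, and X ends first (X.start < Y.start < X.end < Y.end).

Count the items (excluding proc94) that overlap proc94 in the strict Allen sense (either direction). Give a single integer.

Target proc94 = [10:05, 17:50].
proc84 [06:30, 08:15] → before → no.
proc85 [12:05, 13:15] → during → no.
proc86 [08:35, 12:05] → overlaps → counts.
proc87 [09:55, 18:20] → contains → no.
proc88 [11:00, 12:05] → during → no.
proc89 [12:40, 20:05] → overlapped-by → counts.
proc90 [15:20, 22:20] → overlapped-by → counts.
proc91 [15:20, 18:50] → overlapped-by → counts.
proc92 [20:55, 21:35] → after → no.
proc93 [17:00, 19:05] → overlapped-by → counts.
proc95 [12:05, 15:15] → during → no.
proc96 [15:10, 21:00] → overlapped-by → counts.
Total: 6.

6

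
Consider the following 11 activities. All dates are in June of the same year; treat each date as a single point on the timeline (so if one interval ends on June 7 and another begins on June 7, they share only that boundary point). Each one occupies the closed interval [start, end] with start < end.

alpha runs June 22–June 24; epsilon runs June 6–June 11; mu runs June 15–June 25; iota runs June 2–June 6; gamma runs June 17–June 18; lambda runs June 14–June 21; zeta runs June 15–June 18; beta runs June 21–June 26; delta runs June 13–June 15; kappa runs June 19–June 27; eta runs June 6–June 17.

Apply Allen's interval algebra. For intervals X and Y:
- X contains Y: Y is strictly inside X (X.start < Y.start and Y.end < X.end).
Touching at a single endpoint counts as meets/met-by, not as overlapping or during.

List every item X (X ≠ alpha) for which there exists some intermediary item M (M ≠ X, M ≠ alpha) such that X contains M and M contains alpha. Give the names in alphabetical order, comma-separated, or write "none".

Target alpha = [June 22, June 24].
Intermediaries M with M contains alpha: beta, kappa, mu.
Via beta — items with X contains beta: kappa.
Via kappa — items with X contains kappa: none.
Via mu — items with X contains mu: none.
Union: kappa.

kappa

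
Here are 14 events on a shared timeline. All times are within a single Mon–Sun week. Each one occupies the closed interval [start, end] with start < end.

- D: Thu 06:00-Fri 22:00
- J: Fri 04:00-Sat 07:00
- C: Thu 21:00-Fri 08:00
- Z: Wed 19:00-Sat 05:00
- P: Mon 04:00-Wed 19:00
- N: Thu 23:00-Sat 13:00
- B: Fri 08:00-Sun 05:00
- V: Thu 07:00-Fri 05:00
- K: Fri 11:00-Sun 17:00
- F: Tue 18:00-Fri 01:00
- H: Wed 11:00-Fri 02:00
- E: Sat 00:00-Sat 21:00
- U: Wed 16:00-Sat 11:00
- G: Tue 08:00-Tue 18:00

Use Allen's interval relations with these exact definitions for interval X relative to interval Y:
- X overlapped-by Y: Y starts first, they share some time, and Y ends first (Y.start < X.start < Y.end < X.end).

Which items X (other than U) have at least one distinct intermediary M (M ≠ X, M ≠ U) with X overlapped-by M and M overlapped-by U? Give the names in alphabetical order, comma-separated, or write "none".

B, E, K

Target U = [Wed 16:00, Sat 11:00].
Intermediaries M with M overlapped-by U: B, E, K, N.
Via B — items with X overlapped-by B: K.
Via E — items with X overlapped-by E: none.
Via K — items with X overlapped-by K: none.
Via N — items with X overlapped-by N: B, E, K.
Union: B, E, K.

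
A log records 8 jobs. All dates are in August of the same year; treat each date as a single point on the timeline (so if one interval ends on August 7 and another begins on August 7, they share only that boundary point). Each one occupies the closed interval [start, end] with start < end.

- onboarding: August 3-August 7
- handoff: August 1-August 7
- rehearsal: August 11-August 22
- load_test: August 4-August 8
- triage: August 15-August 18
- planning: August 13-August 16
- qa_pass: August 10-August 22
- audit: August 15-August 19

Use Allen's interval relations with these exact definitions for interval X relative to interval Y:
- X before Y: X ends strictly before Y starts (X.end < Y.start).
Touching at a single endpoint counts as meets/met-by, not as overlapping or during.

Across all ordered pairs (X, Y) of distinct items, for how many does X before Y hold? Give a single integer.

Checking all 56 ordered pairs for relation 'before'; matching pairs in alphabetical order:
(handoff, audit): handoff before audit ✓
(handoff, planning): handoff before planning ✓
(handoff, qa_pass): handoff before qa_pass ✓
(handoff, rehearsal): handoff before rehearsal ✓
(handoff, triage): handoff before triage ✓
(load_test, audit): load_test before audit ✓
(load_test, planning): load_test before planning ✓
(load_test, qa_pass): load_test before qa_pass ✓
(load_test, rehearsal): load_test before rehearsal ✓
(load_test, triage): load_test before triage ✓
(onboarding, audit): onboarding before audit ✓
(onboarding, planning): onboarding before planning ✓
(onboarding, qa_pass): onboarding before qa_pass ✓
(onboarding, rehearsal): onboarding before rehearsal ✓
(onboarding, triage): onboarding before triage ✓
Count: 15.

15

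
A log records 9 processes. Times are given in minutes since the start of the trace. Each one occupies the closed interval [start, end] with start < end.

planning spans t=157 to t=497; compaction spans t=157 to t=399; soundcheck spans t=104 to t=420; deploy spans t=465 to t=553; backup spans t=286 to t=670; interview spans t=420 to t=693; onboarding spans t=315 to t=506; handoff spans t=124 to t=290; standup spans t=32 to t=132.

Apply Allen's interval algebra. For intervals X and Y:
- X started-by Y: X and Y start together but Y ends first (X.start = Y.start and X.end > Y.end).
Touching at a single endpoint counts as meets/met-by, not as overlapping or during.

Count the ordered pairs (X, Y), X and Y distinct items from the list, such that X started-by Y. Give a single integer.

1

Checking all 72 ordered pairs for relation 'started-by'; matching pairs in alphabetical order:
(planning, compaction): planning started-by compaction ✓
Count: 1.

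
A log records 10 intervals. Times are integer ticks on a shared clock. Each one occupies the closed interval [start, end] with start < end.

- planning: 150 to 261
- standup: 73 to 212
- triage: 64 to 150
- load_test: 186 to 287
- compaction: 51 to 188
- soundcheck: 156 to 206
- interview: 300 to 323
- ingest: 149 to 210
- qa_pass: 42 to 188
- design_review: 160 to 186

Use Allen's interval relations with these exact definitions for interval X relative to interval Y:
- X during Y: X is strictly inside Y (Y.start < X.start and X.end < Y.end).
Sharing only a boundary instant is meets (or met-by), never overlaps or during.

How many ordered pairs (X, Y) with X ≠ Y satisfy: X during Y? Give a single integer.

12

Checking all 90 ordered pairs for relation 'during'; matching pairs in alphabetical order:
(design_review, compaction): design_review during compaction ✓
(design_review, ingest): design_review during ingest ✓
(design_review, planning): design_review during planning ✓
(design_review, qa_pass): design_review during qa_pass ✓
(design_review, soundcheck): design_review during soundcheck ✓
(design_review, standup): design_review during standup ✓
(ingest, standup): ingest during standup ✓
(soundcheck, ingest): soundcheck during ingest ✓
(soundcheck, planning): soundcheck during planning ✓
(soundcheck, standup): soundcheck during standup ✓
(triage, compaction): triage during compaction ✓
(triage, qa_pass): triage during qa_pass ✓
Count: 12.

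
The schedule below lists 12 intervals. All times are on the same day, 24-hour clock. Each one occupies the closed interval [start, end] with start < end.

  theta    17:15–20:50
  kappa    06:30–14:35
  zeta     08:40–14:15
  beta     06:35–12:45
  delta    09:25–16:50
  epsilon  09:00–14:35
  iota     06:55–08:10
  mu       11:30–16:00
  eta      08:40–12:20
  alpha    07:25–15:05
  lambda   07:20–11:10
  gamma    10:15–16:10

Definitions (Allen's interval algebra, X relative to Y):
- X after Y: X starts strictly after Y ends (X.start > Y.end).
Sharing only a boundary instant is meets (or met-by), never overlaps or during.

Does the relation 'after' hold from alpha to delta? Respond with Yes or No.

alpha = [07:25, 15:05], delta = [09:25, 16:50].
Actual relation of alpha to delta: overlaps.
Asked whether 'after' holds → No.

No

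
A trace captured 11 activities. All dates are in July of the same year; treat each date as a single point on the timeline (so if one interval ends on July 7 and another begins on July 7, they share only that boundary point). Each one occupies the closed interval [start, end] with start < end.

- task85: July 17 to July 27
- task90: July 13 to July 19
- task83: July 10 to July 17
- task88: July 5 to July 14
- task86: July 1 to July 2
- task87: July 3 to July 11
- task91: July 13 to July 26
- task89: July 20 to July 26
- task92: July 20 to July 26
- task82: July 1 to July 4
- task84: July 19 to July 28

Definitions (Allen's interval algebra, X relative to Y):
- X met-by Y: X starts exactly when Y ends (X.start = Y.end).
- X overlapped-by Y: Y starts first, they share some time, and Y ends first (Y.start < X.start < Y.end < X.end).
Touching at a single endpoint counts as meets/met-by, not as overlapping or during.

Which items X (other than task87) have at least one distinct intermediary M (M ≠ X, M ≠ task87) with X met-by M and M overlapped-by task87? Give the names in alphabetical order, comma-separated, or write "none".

task85

Target task87 = [July 3, July 11].
Intermediaries M with M overlapped-by task87: task83, task88.
Via task83 — items with X met-by task83: task85.
Via task88 — items with X met-by task88: none.
Union: task85.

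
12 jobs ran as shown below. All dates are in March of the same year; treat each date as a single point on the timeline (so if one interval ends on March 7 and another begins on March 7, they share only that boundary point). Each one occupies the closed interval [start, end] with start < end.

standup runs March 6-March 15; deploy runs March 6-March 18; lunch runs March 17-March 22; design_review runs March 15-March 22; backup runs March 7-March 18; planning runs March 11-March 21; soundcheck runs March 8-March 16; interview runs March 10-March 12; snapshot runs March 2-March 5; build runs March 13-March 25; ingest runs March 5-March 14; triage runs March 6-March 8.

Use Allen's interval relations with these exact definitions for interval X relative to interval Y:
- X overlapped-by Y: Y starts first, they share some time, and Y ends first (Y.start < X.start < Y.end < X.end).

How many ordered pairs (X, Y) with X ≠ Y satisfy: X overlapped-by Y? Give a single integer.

Checking all 132 ordered pairs for relation 'overlapped-by'; matching pairs in alphabetical order:
(backup, ingest): backup overlapped-by ingest ✓
(backup, standup): backup overlapped-by standup ✓
(backup, triage): backup overlapped-by triage ✓
(build, backup): build overlapped-by backup ✓
(build, deploy): build overlapped-by deploy ✓
(build, ingest): build overlapped-by ingest ✓
(build, planning): build overlapped-by planning ✓
(build, soundcheck): build overlapped-by soundcheck ✓
(build, standup): build overlapped-by standup ✓
(deploy, ingest): deploy overlapped-by ingest ✓
(design_review, backup): design_review overlapped-by backup ✓
(design_review, deploy): design_review overlapped-by deploy ✓
(design_review, planning): design_review overlapped-by planning ✓
(design_review, soundcheck): design_review overlapped-by soundcheck ✓
(lunch, backup): lunch overlapped-by backup ✓
(lunch, deploy): lunch overlapped-by deploy ✓
(lunch, planning): lunch overlapped-by planning ✓
(planning, backup): planning overlapped-by backup ✓
(planning, deploy): planning overlapped-by deploy ✓
(planning, ingest): planning overlapped-by ingest ✓
(planning, interview): planning overlapped-by interview ✓
(planning, soundcheck): planning overlapped-by soundcheck ✓
(planning, standup): planning overlapped-by standup ✓
(soundcheck, ingest): soundcheck overlapped-by ingest ✓
... plus 2 further pairs not listed.
Count: 26.

26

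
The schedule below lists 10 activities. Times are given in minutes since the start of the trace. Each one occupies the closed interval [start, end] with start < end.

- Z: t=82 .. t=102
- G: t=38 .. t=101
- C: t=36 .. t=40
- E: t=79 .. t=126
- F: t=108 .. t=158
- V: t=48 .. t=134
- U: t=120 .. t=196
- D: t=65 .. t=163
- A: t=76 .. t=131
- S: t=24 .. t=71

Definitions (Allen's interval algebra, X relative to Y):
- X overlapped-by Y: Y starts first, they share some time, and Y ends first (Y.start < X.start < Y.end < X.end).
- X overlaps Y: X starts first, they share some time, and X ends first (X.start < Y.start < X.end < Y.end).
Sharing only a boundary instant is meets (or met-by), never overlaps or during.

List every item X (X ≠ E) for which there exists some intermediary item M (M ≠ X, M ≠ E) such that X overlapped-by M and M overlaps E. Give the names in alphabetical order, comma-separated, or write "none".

A, D, V, Z

Target E = [t=79, t=126].
Intermediaries M with M overlaps E: G.
Via G — items with X overlapped-by G: A, D, V, Z.
Union: A, D, V, Z.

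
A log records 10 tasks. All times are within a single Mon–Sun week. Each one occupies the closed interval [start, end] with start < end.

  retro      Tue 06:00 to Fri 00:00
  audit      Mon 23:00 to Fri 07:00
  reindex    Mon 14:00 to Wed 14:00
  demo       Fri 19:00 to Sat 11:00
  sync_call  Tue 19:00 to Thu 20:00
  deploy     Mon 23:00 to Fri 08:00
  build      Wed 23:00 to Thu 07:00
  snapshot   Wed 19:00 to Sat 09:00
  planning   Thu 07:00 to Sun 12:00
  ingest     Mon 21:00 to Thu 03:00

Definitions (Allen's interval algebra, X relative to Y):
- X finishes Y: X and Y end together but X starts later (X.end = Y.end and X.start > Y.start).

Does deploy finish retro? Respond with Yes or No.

No

deploy = [Mon 23:00, Fri 08:00], retro = [Tue 06:00, Fri 00:00].
Actual relation of deploy to retro: contains.
Asked whether 'finishes' holds → No.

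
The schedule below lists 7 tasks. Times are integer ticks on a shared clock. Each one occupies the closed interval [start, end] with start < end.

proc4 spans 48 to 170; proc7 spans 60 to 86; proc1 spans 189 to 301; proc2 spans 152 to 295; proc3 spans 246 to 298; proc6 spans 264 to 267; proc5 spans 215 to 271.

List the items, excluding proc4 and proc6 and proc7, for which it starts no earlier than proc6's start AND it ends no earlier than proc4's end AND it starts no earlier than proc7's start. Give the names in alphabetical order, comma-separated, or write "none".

none

Conditions: its start is no earlier than proc6's start (X.start >= 264) AND its end is no earlier than proc4's end (X.end >= 170) AND its start is no earlier than proc7's start (X.start >= 60).
proc1: start 189 >= 264? ✗; end 301 >= 170? ✓; start 189 >= 60? ✓ → no.
proc2: start 152 >= 264? ✗; end 295 >= 170? ✓; start 152 >= 60? ✓ → no.
proc3: start 246 >= 264? ✗; end 298 >= 170? ✓; start 246 >= 60? ✓ → no.
proc5: start 215 >= 264? ✗; end 271 >= 170? ✓; start 215 >= 60? ✓ → no.
Result: none.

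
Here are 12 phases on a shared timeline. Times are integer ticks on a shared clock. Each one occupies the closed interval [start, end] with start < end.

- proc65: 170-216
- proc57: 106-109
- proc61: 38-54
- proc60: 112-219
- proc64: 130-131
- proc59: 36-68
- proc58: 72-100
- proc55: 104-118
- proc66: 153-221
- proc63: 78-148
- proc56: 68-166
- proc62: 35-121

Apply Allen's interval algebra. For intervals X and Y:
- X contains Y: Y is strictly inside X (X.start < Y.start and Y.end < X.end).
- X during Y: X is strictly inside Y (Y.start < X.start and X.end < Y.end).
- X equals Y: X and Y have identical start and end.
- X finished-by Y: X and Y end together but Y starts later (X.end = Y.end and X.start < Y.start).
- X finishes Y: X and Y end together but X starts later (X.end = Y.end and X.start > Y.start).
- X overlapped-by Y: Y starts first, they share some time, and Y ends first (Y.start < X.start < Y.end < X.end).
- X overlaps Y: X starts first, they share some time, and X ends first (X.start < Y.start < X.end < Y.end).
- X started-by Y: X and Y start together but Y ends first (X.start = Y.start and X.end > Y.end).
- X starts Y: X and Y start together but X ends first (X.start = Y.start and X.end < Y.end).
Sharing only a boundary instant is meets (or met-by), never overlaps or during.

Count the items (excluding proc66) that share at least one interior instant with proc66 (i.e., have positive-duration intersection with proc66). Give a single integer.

Target proc66 = [153, 221].
proc55 [104, 118] → before → no.
proc56 [68, 166] → overlaps → counts.
proc57 [106, 109] → before → no.
proc58 [72, 100] → before → no.
proc59 [36, 68] → before → no.
proc60 [112, 219] → overlaps → counts.
proc61 [38, 54] → before → no.
proc62 [35, 121] → before → no.
proc63 [78, 148] → before → no.
proc64 [130, 131] → before → no.
proc65 [170, 216] → during → counts.
Total: 3.

3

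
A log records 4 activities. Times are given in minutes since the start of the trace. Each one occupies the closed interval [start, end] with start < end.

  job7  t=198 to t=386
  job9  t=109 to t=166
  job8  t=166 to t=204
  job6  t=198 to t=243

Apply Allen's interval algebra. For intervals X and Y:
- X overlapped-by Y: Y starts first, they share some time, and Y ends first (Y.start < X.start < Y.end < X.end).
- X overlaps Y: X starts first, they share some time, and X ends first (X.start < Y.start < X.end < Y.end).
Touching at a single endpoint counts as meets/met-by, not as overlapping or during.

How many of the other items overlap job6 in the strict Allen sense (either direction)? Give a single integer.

Target job6 = [t=198, t=243].
job7 [t=198, t=386] → started-by → no.
job8 [t=166, t=204] → overlaps → counts.
job9 [t=109, t=166] → before → no.
Total: 1.

1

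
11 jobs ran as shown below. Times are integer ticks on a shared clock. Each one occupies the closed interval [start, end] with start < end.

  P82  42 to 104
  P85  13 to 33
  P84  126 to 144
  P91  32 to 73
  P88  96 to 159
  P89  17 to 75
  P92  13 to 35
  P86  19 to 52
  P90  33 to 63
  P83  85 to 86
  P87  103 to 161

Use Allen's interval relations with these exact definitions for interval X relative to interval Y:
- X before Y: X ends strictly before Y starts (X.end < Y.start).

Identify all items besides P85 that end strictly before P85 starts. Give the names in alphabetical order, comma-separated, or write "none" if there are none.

Target P85 = [13, 33].
P82 [42, 104] → after → no.
P83 [85, 86] → after → no.
P84 [126, 144] → after → no.
P86 [19, 52] → overlapped-by → no.
P87 [103, 161] → after → no.
P88 [96, 159] → after → no.
P89 [17, 75] → overlapped-by → no.
P90 [33, 63] → met-by → no.
P91 [32, 73] → overlapped-by → no.
P92 [13, 35] → started-by → no.
Result: none.

none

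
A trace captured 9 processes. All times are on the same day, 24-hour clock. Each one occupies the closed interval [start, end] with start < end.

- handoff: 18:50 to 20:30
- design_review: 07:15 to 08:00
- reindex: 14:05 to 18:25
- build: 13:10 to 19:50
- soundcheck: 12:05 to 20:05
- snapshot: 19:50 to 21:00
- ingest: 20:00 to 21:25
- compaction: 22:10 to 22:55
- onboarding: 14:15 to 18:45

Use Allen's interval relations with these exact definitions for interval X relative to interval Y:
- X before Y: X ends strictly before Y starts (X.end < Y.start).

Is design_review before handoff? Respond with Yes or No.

design_review = [07:15, 08:00], handoff = [18:50, 20:30].
Actual relation of design_review to handoff: before.
Asked whether 'before' holds → Yes.

Yes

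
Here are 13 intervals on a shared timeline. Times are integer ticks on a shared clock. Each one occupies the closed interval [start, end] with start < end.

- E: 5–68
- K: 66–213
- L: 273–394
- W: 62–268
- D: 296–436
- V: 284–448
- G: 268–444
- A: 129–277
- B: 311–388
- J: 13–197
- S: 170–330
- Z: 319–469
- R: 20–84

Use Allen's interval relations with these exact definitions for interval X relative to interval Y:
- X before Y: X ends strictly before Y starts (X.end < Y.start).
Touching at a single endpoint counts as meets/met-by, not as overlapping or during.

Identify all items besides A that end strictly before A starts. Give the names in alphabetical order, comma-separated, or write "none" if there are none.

E, R

Target A = [129, 277].
B [311, 388] → after → no.
D [296, 436] → after → no.
E [5, 68] → before → yes.
G [268, 444] → overlapped-by → no.
J [13, 197] → overlaps → no.
K [66, 213] → overlaps → no.
L [273, 394] → overlapped-by → no.
R [20, 84] → before → yes.
S [170, 330] → overlapped-by → no.
V [284, 448] → after → no.
W [62, 268] → overlaps → no.
Z [319, 469] → after → no.
Result: E, R.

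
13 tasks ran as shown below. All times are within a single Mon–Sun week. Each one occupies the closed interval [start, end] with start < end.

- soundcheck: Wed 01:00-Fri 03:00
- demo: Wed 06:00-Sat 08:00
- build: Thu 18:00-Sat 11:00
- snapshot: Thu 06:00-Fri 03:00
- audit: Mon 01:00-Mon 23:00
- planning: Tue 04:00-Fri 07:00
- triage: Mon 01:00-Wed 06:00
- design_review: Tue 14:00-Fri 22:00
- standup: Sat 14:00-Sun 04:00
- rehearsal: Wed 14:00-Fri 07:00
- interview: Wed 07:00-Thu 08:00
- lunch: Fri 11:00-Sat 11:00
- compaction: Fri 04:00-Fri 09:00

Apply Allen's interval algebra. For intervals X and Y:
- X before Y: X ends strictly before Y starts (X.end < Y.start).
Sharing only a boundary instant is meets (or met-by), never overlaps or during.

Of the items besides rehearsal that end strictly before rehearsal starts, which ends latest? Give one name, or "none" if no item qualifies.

Target rehearsal = [Wed 14:00, Fri 07:00].
audit [Mon 01:00, Mon 23:00] → before → candidate.
build [Thu 18:00, Sat 11:00] → overlapped-by → excluded.
compaction [Fri 04:00, Fri 09:00] → overlapped-by → excluded.
demo [Wed 06:00, Sat 08:00] → contains → excluded.
design_review [Tue 14:00, Fri 22:00] → contains → excluded.
interview [Wed 07:00, Thu 08:00] → overlaps → excluded.
lunch [Fri 11:00, Sat 11:00] → after → excluded.
planning [Tue 04:00, Fri 07:00] → finished-by → excluded.
snapshot [Thu 06:00, Fri 03:00] → during → excluded.
soundcheck [Wed 01:00, Fri 03:00] → overlaps → excluded.
standup [Sat 14:00, Sun 04:00] → after → excluded.
triage [Mon 01:00, Wed 06:00] → before → candidate.
Among candidates, latest end is Wed 06:00 → triage.

triage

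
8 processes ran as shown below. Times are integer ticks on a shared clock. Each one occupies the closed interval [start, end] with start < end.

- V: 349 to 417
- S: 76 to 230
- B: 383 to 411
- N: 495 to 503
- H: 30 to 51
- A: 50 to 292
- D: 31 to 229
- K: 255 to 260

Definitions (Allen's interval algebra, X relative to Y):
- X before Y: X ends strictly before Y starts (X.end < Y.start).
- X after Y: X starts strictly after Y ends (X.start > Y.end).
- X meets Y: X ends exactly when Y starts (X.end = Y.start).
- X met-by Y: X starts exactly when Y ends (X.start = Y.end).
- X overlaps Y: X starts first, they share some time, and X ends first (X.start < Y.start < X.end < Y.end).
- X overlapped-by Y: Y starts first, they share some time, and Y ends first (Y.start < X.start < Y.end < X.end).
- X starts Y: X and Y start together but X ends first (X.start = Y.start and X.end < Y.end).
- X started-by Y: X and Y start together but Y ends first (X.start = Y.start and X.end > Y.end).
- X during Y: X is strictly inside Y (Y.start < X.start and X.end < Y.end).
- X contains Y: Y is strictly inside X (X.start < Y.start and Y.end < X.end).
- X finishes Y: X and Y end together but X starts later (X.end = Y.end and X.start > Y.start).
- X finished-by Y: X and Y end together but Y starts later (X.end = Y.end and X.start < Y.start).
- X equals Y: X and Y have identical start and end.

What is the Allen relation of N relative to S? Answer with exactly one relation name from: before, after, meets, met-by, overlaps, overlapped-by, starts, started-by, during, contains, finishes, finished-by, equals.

after

N = [495, 503]; S = [76, 230].
Compare endpoints: N.start > S.start, N.start > S.end, N.end > S.start, N.end > S.end.
That pattern is 'after'.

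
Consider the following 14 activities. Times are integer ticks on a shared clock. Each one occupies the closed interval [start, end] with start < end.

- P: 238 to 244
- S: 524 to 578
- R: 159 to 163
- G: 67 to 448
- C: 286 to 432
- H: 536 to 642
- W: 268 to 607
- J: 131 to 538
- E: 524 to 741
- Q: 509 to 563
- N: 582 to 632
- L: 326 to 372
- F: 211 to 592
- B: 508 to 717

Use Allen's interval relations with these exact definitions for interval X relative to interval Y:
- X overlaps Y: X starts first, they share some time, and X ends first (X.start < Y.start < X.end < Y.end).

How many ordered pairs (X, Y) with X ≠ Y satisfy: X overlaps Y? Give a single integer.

24

Checking all 182 ordered pairs for relation 'overlaps'; matching pairs in alphabetical order:
(B, E): B overlaps E ✓
(F, B): F overlaps B ✓
(F, E): F overlaps E ✓
(F, H): F overlaps H ✓
(F, N): F overlaps N ✓
(F, W): F overlaps W ✓
(G, F): G overlaps F ✓
(G, J): G overlaps J ✓
(G, W): G overlaps W ✓
(J, B): J overlaps B ✓
(J, E): J overlaps E ✓
(J, F): J overlaps F ✓
(J, H): J overlaps H ✓
(J, Q): J overlaps Q ✓
(J, S): J overlaps S ✓
(J, W): J overlaps W ✓
(Q, E): Q overlaps E ✓
(Q, H): Q overlaps H ✓
(Q, S): Q overlaps S ✓
(S, H): S overlaps H ✓
(W, B): W overlaps B ✓
(W, E): W overlaps E ✓
(W, H): W overlaps H ✓
(W, N): W overlaps N ✓
Count: 24.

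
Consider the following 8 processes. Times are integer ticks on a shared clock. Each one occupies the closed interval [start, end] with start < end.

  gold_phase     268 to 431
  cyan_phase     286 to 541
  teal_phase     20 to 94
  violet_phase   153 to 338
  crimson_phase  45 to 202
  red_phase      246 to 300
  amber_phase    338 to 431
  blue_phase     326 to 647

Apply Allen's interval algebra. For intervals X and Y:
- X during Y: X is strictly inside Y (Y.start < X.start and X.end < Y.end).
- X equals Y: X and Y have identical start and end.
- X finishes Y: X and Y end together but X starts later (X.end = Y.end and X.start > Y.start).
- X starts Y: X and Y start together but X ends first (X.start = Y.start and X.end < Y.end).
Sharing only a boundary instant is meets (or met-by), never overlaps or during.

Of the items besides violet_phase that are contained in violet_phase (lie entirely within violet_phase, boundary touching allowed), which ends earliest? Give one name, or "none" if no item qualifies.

Target violet_phase = [153, 338].
amber_phase [338, 431] → met-by → excluded.
blue_phase [326, 647] → overlapped-by → excluded.
crimson_phase [45, 202] → overlaps → excluded.
cyan_phase [286, 541] → overlapped-by → excluded.
gold_phase [268, 431] → overlapped-by → excluded.
red_phase [246, 300] → during → candidate.
teal_phase [20, 94] → before → excluded.
Among candidates, earliest end is 300 → red_phase.

red_phase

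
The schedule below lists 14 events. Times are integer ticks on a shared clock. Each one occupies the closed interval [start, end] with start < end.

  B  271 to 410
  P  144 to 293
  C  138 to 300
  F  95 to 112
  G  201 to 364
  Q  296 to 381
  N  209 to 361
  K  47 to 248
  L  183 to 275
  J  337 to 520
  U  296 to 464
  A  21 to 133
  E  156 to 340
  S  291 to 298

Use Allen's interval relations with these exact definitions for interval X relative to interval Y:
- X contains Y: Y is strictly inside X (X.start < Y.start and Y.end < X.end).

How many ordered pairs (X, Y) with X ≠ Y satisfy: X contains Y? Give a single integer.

Checking all 182 ordered pairs for relation 'contains'; matching pairs in alphabetical order:
(A, F): A contains F ✓
(B, Q): B contains Q ✓
(B, S): B contains S ✓
(C, L): C contains L ✓
(C, P): C contains P ✓
(C, S): C contains S ✓
(E, L): E contains L ✓
(E, S): E contains S ✓
(G, N): G contains N ✓
(G, S): G contains S ✓
(K, F): K contains F ✓
(N, S): N contains S ✓
(P, L): P contains L ✓
Count: 13.

13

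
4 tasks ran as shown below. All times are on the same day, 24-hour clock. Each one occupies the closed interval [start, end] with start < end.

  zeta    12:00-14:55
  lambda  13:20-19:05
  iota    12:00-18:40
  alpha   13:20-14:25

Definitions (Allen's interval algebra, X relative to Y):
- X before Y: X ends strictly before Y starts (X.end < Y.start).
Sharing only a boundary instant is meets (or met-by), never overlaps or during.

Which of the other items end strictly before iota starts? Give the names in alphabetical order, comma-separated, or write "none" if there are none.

none

Target iota = [12:00, 18:40].
alpha [13:20, 14:25] → during → no.
lambda [13:20, 19:05] → overlapped-by → no.
zeta [12:00, 14:55] → starts → no.
Result: none.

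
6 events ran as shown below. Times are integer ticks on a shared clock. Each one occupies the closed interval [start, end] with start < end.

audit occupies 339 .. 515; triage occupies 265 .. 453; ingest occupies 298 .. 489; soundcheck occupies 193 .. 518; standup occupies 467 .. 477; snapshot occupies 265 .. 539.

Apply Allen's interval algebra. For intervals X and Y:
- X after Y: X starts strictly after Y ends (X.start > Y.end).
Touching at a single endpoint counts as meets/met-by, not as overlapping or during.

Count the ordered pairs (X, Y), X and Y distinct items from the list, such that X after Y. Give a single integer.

Checking all 30 ordered pairs for relation 'after'; matching pairs in alphabetical order:
(standup, triage): standup after triage ✓
Count: 1.

1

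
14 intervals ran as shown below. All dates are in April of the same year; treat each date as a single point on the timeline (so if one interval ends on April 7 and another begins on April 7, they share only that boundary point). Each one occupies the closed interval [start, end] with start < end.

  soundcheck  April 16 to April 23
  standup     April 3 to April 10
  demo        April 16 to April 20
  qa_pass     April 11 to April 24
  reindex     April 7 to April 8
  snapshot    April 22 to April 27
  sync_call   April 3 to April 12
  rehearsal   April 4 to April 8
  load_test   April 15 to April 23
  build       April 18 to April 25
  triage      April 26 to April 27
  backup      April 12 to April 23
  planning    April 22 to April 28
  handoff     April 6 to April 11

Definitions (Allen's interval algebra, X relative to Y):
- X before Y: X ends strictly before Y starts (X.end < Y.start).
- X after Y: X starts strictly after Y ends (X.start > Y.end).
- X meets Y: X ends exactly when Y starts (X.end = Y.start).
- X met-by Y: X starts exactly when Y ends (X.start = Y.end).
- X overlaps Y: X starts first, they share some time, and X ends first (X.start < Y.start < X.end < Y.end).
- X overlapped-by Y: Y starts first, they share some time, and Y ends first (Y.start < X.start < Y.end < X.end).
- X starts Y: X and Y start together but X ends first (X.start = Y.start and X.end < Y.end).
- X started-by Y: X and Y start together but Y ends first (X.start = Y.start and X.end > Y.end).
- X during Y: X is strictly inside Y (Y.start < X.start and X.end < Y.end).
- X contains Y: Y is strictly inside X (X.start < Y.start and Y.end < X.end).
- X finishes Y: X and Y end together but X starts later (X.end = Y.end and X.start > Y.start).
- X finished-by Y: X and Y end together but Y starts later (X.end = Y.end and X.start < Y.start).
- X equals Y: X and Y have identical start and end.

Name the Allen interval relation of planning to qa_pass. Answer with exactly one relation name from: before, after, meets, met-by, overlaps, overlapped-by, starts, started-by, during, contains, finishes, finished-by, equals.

planning = [April 22, April 28]; qa_pass = [April 11, April 24].
Compare endpoints: planning.start > qa_pass.start, planning.start < qa_pass.end, planning.end > qa_pass.start, planning.end > qa_pass.end.
That pattern is 'overlapped-by'.

overlapped-by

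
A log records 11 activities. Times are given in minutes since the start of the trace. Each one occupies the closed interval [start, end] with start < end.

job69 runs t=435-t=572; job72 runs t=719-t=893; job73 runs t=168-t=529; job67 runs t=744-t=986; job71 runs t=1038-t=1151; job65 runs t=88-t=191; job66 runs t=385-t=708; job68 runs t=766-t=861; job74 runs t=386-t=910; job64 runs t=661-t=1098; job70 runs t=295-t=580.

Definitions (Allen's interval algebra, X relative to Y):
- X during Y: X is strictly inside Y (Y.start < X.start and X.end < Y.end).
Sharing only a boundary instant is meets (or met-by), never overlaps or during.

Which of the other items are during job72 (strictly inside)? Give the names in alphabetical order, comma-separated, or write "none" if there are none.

Target job72 = [t=719, t=893].
job64 [t=661, t=1098] → contains → no.
job65 [t=88, t=191] → before → no.
job66 [t=385, t=708] → before → no.
job67 [t=744, t=986] → overlapped-by → no.
job68 [t=766, t=861] → during → yes.
job69 [t=435, t=572] → before → no.
job70 [t=295, t=580] → before → no.
job71 [t=1038, t=1151] → after → no.
job73 [t=168, t=529] → before → no.
job74 [t=386, t=910] → contains → no.
Result: job68.

job68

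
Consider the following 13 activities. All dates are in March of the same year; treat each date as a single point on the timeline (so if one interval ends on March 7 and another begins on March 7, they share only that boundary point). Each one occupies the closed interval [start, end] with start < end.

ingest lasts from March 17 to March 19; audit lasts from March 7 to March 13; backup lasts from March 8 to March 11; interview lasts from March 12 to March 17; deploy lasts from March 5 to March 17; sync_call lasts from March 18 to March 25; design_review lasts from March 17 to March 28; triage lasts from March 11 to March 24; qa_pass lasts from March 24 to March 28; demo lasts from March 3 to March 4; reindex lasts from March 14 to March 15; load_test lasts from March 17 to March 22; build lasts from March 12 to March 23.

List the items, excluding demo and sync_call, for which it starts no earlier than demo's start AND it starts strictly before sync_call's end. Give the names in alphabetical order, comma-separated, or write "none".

Conditions: its start is no earlier than demo's start (X.start >= March 3) AND its start is strictly before sync_call's end (X.start < March 25).
audit: start March 7 >= March 3? ✓; start March 7 < March 25? ✓ → yes.
backup: start March 8 >= March 3? ✓; start March 8 < March 25? ✓ → yes.
build: start March 12 >= March 3? ✓; start March 12 < March 25? ✓ → yes.
deploy: start March 5 >= March 3? ✓; start March 5 < March 25? ✓ → yes.
design_review: start March 17 >= March 3? ✓; start March 17 < March 25? ✓ → yes.
ingest: start March 17 >= March 3? ✓; start March 17 < March 25? ✓ → yes.
interview: start March 12 >= March 3? ✓; start March 12 < March 25? ✓ → yes.
load_test: start March 17 >= March 3? ✓; start March 17 < March 25? ✓ → yes.
qa_pass: start March 24 >= March 3? ✓; start March 24 < March 25? ✓ → yes.
reindex: start March 14 >= March 3? ✓; start March 14 < March 25? ✓ → yes.
triage: start March 11 >= March 3? ✓; start March 11 < March 25? ✓ → yes.
Result: audit, backup, build, deploy, design_review, ingest, interview, load_test, qa_pass, reindex, triage.

audit, backup, build, deploy, design_review, ingest, interview, load_test, qa_pass, reindex, triage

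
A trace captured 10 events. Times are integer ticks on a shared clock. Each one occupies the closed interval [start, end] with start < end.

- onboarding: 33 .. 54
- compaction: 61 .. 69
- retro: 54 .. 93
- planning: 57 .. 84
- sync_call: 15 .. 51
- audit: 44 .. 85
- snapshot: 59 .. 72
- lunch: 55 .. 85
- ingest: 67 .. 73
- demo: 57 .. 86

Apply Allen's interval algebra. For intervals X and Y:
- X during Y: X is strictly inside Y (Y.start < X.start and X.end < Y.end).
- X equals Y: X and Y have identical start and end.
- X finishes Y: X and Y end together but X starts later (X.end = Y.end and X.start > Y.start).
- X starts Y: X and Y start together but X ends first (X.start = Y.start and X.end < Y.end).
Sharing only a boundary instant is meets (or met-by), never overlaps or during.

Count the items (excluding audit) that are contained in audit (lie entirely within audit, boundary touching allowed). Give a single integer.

5

Target audit = [44, 85].
compaction [61, 69] → during → counts.
demo [57, 86] → overlapped-by → no.
ingest [67, 73] → during → counts.
lunch [55, 85] → finishes → counts.
onboarding [33, 54] → overlaps → no.
planning [57, 84] → during → counts.
retro [54, 93] → overlapped-by → no.
snapshot [59, 72] → during → counts.
sync_call [15, 51] → overlaps → no.
Total: 5.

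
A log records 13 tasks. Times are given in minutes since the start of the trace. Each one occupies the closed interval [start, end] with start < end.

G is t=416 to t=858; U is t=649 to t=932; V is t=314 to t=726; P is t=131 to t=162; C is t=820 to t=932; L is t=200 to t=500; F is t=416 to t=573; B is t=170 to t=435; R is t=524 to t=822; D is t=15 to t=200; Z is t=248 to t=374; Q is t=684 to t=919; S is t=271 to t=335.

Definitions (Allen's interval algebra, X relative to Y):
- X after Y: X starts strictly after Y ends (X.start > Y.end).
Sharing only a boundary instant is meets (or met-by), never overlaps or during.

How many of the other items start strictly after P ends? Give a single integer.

11

Target P = [t=131, t=162].
B [t=170, t=435] → after → counts.
C [t=820, t=932] → after → counts.
D [t=15, t=200] → contains → no.
F [t=416, t=573] → after → counts.
G [t=416, t=858] → after → counts.
L [t=200, t=500] → after → counts.
Q [t=684, t=919] → after → counts.
R [t=524, t=822] → after → counts.
S [t=271, t=335] → after → counts.
U [t=649, t=932] → after → counts.
V [t=314, t=726] → after → counts.
Z [t=248, t=374] → after → counts.
Total: 11.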